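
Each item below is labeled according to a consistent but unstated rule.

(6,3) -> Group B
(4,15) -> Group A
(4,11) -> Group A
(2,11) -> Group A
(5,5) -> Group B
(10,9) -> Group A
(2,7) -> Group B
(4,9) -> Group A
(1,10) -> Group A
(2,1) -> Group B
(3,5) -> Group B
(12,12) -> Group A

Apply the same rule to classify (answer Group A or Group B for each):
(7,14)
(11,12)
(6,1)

One predicate separates the groups cleanly: sum ≥ 11.
(7,14) — 7+14 = 21, hence Group A. (11,12) — 11+12 = 23, hence Group A. (6,1) — 6+1 = 7, hence Group B.

Group A, Group A, Group B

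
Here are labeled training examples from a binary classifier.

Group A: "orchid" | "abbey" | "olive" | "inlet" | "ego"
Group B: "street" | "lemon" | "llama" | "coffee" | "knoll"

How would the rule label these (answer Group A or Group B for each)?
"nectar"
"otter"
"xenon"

Group B, Group A, Group B

The distinguishing property — starts with a vowel — holds for all the 'Group A' cases and none of the 'Group B' cases.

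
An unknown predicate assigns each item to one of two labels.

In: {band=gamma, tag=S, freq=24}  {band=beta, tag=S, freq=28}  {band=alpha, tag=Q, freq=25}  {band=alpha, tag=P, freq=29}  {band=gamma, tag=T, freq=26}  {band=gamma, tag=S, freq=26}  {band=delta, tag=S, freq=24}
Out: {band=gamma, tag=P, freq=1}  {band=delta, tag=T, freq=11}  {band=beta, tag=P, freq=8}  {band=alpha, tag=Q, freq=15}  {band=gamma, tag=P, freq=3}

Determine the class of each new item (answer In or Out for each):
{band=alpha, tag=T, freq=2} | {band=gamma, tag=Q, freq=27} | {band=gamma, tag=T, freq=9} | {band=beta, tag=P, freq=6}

The common property of the 'In' items is: freq ≥ 24. No 'Out' item has it.
{band=alpha, tag=T, freq=2} → freq = 2 → Out.
{band=gamma, tag=Q, freq=27} → freq = 27 → In.
{band=gamma, tag=T, freq=9} → freq = 9 → Out.
{band=beta, tag=P, freq=6} → freq = 6 → Out.

Out, In, Out, Out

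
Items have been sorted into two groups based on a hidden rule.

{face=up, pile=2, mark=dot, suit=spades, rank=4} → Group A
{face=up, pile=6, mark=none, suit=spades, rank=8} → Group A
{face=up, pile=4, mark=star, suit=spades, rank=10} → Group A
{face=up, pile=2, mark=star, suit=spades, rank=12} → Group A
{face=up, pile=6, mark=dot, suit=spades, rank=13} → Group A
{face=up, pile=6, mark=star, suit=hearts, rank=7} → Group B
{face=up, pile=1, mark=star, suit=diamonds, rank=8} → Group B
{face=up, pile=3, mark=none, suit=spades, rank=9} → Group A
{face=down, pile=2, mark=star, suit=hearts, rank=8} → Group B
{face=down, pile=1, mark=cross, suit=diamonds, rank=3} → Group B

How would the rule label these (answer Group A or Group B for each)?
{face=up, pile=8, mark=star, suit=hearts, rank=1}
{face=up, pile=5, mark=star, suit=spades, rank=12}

Group B, Group A

Comparing the two groups points to one rule — suit is spades.
{face=up, pile=8, mark=star, suit=hearts, rank=1}: suit is hearts, doesn't qualify → Group B.
{face=up, pile=5, mark=star, suit=spades, rank=12}: suit is spades, passes → Group A.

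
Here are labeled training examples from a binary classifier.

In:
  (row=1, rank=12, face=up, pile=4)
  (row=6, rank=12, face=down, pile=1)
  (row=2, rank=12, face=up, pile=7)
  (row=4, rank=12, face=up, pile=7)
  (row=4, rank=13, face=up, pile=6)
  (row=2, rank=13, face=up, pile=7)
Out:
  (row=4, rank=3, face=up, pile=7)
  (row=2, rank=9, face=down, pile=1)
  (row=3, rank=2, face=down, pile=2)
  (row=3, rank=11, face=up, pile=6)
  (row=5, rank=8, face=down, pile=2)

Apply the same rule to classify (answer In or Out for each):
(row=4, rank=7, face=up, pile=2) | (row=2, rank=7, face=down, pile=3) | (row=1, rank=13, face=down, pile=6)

The common property of the 'In' items is: rank ≥ 12. No 'Out' item has it.
(row=4, rank=7, face=up, pile=2): Out (rank = 7). (row=2, rank=7, face=down, pile=3): Out (rank = 7). (row=1, rank=13, face=down, pile=6): In (rank = 13).

Out, Out, In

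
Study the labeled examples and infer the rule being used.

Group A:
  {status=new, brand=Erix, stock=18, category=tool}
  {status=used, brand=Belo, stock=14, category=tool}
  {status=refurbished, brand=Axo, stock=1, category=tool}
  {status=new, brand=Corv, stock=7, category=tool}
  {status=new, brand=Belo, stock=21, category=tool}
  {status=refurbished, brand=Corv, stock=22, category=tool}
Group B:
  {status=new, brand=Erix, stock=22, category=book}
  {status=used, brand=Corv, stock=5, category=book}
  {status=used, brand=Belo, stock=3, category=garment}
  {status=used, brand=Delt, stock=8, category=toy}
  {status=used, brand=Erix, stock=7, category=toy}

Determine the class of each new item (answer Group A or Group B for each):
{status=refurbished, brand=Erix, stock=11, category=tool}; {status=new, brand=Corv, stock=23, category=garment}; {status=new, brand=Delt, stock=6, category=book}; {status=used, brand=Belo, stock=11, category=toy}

Group A, Group B, Group B, Group B

Rule: category is tool. This holds for each 'Group A' example and fails for each 'Group B' one.
{status=refurbished, brand=Erix, stock=11, category=tool} → category is tool → Group A. {status=new, brand=Corv, stock=23, category=garment} → category is garment → Group B. {status=new, brand=Delt, stock=6, category=book} → category is book → Group B. {status=used, brand=Belo, stock=11, category=toy} → category is toy → Group B.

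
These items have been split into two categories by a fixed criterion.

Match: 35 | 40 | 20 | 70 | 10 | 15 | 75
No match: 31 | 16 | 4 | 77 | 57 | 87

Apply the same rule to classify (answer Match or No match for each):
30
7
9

Match, No match, No match

The classifier is using: multiple of 5.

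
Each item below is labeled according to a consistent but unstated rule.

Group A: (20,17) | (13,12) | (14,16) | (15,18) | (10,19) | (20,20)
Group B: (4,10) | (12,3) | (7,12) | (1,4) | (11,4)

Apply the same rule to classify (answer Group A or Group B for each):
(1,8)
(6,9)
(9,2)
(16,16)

Group B, Group B, Group B, Group A

Every 'Group A' example satisfies: sum ≥ 25. None of the 'Group B' examples do.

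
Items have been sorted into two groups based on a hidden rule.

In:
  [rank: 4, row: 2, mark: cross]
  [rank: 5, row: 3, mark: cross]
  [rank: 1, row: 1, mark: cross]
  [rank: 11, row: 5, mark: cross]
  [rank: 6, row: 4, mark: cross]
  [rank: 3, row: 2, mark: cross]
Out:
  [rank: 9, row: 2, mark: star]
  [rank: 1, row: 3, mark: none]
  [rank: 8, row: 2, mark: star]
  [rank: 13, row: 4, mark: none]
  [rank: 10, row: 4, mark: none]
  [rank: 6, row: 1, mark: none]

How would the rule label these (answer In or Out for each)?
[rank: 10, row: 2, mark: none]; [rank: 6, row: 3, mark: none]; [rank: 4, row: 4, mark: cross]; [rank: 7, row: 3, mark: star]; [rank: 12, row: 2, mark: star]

Looking at the examples, the only property every 'In' case has and every 'Out' case lacks is: mark is cross.

Out, Out, In, Out, Out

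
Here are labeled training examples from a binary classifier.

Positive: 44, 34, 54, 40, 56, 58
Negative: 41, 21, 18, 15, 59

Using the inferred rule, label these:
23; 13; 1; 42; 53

Rule: even AND at least 21. This holds for each 'Positive' example and fails for each 'Negative' one.

Negative, Negative, Negative, Positive, Negative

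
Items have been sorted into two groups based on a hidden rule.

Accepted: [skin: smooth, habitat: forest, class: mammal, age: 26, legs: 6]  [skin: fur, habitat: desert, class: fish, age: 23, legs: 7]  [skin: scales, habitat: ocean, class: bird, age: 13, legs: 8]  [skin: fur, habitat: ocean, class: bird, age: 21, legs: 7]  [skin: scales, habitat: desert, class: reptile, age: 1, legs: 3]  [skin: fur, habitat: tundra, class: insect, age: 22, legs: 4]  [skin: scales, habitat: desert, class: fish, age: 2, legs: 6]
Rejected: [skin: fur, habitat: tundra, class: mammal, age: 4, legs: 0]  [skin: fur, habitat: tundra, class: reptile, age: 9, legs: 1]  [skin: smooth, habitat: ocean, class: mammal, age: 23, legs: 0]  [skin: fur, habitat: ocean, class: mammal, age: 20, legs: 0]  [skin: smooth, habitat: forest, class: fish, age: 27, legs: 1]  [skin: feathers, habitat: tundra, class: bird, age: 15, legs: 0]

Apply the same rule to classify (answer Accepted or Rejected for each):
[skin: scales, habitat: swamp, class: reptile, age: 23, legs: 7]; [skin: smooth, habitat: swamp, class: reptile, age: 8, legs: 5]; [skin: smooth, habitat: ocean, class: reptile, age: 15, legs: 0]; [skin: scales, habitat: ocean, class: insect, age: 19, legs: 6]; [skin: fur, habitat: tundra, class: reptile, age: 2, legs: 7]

Accepted, Accepted, Rejected, Accepted, Accepted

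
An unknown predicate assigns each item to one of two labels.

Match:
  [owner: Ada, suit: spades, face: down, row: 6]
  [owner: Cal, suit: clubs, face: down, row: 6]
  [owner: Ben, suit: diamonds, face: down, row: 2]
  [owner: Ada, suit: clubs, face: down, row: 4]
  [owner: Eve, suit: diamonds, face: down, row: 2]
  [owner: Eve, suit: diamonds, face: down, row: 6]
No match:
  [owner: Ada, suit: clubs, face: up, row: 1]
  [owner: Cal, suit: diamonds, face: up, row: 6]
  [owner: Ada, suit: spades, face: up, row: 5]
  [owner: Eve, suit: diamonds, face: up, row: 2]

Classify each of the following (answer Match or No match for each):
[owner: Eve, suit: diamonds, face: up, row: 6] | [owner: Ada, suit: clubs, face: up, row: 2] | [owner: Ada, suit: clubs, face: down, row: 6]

No match, No match, Match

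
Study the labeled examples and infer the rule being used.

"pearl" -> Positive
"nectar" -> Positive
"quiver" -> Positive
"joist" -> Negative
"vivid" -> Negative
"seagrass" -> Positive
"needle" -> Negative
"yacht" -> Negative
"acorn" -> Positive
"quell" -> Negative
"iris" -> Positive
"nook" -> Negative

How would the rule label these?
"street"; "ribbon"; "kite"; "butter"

Positive, Positive, Negative, Positive

The simplest hypothesis consistent with all the labels is: contains 'r'.
"street": has 'r' — has this property, so Positive. "ribbon": has 'r' — has this property, so Positive. "kite": no 'r' — doesn't qualify, so Negative. "butter": has 'r' — has this property, so Positive.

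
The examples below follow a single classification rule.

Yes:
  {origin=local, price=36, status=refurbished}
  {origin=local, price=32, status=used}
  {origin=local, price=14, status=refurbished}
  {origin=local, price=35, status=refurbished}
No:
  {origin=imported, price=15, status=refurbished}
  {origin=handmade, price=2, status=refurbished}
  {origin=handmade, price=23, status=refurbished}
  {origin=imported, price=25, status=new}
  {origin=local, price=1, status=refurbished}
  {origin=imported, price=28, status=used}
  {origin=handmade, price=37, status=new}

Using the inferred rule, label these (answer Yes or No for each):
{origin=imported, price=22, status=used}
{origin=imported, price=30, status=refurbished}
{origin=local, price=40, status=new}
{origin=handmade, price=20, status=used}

No, No, Yes, No

The classifier is using: origin is local AND price ≥ 2.
{origin=imported, price=22, status=used}: origin is imported, price = 22 — doesn't qualify, so No.
{origin=imported, price=30, status=refurbished}: origin is imported, price = 30 — doesn't qualify, so No.
{origin=local, price=40, status=new}: origin is local, price = 40 — matches, so Yes.
{origin=handmade, price=20, status=used}: origin is handmade, price = 20 — doesn't qualify, so No.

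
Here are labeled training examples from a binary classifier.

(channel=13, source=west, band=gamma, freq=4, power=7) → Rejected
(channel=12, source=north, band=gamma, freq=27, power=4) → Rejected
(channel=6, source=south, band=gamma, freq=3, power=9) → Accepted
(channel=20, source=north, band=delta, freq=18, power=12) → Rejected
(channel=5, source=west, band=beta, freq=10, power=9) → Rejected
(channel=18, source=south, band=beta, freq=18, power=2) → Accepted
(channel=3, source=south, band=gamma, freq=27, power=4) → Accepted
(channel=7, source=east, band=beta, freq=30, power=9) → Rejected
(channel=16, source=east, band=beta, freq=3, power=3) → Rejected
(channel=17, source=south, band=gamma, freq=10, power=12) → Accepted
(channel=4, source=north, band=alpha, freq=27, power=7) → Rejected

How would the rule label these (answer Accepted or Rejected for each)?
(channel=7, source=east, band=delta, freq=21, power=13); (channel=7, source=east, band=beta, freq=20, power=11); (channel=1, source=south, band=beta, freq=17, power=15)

Rejected, Rejected, Accepted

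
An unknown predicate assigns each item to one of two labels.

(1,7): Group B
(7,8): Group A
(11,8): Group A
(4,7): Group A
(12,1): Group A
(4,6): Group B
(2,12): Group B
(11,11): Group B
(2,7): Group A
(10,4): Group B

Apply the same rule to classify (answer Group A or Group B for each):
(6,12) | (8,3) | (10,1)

Group B, Group A, Group A

Comparing the two groups points to one rule — sum is odd.
(6,12) — 6+12 = 18, hence Group B.
(8,3) — 8+3 = 11, hence Group A.
(10,1) — 10+1 = 11, hence Group A.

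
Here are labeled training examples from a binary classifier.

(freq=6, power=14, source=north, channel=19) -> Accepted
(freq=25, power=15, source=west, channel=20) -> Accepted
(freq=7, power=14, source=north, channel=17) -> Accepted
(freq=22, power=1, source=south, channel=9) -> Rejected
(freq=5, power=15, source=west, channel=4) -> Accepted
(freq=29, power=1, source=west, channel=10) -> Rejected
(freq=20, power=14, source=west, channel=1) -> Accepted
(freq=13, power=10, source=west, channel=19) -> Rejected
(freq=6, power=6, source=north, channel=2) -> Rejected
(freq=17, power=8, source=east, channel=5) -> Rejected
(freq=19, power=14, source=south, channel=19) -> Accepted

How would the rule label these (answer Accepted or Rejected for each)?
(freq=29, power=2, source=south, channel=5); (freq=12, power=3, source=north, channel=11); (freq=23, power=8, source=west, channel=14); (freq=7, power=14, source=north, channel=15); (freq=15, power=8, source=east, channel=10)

A rule that fits every label: power ≥ 14 — true of each 'Accepted' example, false of each 'Rejected' one.
(freq=29, power=2, source=south, channel=5) → power = 2 → Rejected. (freq=12, power=3, source=north, channel=11) → power = 3 → Rejected. (freq=23, power=8, source=west, channel=14) → power = 8 → Rejected. (freq=7, power=14, source=north, channel=15) → power = 14 → Accepted. (freq=15, power=8, source=east, channel=10) → power = 8 → Rejected.

Rejected, Rejected, Rejected, Accepted, Rejected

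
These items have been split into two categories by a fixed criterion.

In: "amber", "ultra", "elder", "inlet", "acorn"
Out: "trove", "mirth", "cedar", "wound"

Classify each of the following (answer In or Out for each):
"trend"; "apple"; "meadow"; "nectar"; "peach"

'In' ⟺ starts with a vowel.
Out: "trend", since starts with 't'.
In: "apple", since starts with 'a'.
Out: "meadow", since starts with 'm'.
Out: "nectar", since starts with 'n'.
Out: "peach", since starts with 'p'.

Out, In, Out, Out, Out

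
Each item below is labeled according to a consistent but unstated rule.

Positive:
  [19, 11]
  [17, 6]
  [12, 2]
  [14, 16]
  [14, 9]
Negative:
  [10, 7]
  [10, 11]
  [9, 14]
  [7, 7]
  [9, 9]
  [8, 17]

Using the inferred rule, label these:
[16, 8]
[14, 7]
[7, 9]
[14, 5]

Positive, Positive, Negative, Positive

One predicate separates the groups cleanly: first ≥ 11.
[16, 8] — first 16, hence Positive. [14, 7] — first 14, hence Positive. [7, 9] — first 7, hence Negative. [14, 5] — first 14, hence Positive.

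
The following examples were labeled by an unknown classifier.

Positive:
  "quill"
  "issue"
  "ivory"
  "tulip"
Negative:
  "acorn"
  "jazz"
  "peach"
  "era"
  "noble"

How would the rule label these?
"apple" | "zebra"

Negative, Negative

The pattern is that an item is 'Positive' exactly when: contains 'i'.
"apple": Negative (no 'i').
"zebra": Negative (no 'i').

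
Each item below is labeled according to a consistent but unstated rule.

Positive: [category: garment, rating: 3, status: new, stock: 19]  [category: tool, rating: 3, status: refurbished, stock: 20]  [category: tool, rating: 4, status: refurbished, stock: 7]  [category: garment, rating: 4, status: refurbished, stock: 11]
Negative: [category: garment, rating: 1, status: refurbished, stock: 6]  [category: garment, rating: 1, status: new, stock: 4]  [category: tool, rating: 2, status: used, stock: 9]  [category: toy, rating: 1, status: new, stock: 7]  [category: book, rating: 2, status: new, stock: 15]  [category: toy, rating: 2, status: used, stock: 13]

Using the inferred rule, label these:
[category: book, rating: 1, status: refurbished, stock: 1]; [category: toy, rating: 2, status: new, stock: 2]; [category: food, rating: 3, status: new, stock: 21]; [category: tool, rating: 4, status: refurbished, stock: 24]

Negative, Negative, Positive, Positive

Rule: rating ≥ 3. This holds for each 'Positive' example and fails for each 'Negative' one.
Negative: [category: book, rating: 1, status: refurbished, stock: 1], since rating = 1.
Negative: [category: toy, rating: 2, status: new, stock: 2], since rating = 2.
Positive: [category: food, rating: 3, status: new, stock: 21], since rating = 3.
Positive: [category: tool, rating: 4, status: refurbished, stock: 24], since rating = 4.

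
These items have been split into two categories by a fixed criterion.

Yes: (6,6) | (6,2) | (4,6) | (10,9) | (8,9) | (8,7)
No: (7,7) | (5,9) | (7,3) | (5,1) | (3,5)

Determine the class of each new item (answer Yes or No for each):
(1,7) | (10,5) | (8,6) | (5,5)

No, Yes, Yes, No

The simplest hypothesis consistent with all the labels is: first is even.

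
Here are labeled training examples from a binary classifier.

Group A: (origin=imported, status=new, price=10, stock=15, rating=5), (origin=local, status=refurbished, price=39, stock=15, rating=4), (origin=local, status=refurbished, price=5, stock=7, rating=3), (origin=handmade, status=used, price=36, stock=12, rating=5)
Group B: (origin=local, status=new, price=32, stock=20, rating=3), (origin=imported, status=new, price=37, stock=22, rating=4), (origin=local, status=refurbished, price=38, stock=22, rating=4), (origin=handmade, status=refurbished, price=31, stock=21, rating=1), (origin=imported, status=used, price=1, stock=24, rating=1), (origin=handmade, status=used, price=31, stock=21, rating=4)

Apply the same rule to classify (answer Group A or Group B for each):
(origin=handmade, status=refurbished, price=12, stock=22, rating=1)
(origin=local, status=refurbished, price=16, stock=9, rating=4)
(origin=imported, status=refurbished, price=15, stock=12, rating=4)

Group B, Group A, Group A

The simplest hypothesis consistent with all the labels is: stock ≤ 15.
(origin=handmade, status=refurbished, price=12, stock=22, rating=1) → stock = 22 → Group B.
(origin=local, status=refurbished, price=16, stock=9, rating=4) → stock = 9 → Group A.
(origin=imported, status=refurbished, price=15, stock=12, rating=4) → stock = 12 → Group A.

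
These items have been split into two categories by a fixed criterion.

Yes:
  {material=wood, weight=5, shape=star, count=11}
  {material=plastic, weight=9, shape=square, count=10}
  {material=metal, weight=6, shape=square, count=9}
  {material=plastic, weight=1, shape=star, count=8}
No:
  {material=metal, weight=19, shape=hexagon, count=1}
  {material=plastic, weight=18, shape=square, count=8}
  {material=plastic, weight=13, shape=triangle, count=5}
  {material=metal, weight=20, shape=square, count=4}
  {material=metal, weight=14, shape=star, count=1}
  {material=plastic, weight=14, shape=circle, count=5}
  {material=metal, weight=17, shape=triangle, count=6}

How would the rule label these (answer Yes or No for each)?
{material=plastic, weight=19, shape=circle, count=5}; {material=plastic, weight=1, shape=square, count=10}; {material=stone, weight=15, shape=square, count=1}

No, Yes, No

The rule appears to be: weight ≤ 9.
{material=plastic, weight=19, shape=circle, count=5} — weight = 19, hence No.
{material=plastic, weight=1, shape=square, count=10} — weight = 1, hence Yes.
{material=stone, weight=15, shape=square, count=1} — weight = 15, hence No.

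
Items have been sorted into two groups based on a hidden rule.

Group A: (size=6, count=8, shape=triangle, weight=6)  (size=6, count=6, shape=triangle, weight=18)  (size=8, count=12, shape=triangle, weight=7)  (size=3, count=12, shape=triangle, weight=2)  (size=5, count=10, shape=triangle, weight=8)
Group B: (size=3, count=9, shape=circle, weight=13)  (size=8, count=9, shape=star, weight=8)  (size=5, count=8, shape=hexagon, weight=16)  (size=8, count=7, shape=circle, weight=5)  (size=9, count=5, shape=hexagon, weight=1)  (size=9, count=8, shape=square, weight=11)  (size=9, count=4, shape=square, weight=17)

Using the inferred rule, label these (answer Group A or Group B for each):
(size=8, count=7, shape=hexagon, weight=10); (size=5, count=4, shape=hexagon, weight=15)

Group B, Group B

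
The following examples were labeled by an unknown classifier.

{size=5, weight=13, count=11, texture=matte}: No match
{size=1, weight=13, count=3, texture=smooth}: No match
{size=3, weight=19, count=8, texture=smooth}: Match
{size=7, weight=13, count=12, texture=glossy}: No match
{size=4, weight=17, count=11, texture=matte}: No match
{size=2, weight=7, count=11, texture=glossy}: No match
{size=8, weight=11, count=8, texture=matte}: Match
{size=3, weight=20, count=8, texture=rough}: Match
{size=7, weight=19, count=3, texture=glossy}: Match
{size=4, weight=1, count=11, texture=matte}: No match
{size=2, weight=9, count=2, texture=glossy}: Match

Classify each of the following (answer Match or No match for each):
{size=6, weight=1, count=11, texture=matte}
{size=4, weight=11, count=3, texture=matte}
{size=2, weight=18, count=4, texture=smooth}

Every 'Match' example satisfies: size ≥ 2 AND count ≤ 8. None of the 'No match' examples do.
{size=6, weight=1, count=11, texture=matte}: size = 6, count = 11 — doesn't match, so No match.
{size=4, weight=11, count=3, texture=matte}: size = 4, count = 3 — has this property, so Match.
{size=2, weight=18, count=4, texture=smooth}: size = 2, count = 4 — has this property, so Match.

No match, Match, Match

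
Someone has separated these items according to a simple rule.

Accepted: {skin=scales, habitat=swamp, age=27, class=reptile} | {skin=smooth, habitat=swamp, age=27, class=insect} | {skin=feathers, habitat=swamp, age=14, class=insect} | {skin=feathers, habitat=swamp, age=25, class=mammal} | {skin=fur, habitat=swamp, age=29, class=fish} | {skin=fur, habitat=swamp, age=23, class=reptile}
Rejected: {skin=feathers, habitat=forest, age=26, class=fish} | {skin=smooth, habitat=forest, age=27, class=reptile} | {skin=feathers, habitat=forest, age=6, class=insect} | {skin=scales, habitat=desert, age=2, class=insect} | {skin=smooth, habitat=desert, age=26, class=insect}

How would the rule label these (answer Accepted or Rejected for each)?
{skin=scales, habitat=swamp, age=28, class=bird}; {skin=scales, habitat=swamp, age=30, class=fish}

All 'Accepted' examples share one property — habitat is swamp — and every 'Rejected' example lacks it.
{skin=scales, habitat=swamp, age=28, class=bird}: habitat is swamp, has this property → Accepted.
{skin=scales, habitat=swamp, age=30, class=fish}: habitat is swamp, has this property → Accepted.

Accepted, Accepted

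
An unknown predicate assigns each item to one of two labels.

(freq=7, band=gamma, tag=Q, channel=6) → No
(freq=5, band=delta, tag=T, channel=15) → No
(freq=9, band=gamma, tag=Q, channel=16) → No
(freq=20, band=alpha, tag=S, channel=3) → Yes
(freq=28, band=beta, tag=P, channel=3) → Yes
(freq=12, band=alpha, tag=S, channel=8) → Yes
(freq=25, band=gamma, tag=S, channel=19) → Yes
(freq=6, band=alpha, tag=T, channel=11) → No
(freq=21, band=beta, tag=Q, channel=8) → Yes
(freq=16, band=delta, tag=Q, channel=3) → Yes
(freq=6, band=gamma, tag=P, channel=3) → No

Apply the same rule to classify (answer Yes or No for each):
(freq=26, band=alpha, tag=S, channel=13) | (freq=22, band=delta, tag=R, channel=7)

The classifier is using: freq ≥ 12.
(freq=26, band=alpha, tag=S, channel=13) — freq = 26, hence Yes. (freq=22, band=delta, tag=R, channel=7) — freq = 22, hence Yes.

Yes, Yes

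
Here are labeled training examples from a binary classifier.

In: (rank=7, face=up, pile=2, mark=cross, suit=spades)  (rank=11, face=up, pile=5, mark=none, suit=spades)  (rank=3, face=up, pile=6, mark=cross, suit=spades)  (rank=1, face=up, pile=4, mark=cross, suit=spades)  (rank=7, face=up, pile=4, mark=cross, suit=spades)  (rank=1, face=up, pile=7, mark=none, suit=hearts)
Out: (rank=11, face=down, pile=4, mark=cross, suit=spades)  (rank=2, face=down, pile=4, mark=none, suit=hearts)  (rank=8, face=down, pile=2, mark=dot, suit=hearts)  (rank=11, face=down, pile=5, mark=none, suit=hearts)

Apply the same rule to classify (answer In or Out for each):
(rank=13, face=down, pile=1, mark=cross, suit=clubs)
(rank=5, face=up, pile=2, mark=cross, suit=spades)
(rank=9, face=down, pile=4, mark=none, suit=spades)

Rule: face is up. This holds for each 'In' example and fails for each 'Out' one.

Out, In, Out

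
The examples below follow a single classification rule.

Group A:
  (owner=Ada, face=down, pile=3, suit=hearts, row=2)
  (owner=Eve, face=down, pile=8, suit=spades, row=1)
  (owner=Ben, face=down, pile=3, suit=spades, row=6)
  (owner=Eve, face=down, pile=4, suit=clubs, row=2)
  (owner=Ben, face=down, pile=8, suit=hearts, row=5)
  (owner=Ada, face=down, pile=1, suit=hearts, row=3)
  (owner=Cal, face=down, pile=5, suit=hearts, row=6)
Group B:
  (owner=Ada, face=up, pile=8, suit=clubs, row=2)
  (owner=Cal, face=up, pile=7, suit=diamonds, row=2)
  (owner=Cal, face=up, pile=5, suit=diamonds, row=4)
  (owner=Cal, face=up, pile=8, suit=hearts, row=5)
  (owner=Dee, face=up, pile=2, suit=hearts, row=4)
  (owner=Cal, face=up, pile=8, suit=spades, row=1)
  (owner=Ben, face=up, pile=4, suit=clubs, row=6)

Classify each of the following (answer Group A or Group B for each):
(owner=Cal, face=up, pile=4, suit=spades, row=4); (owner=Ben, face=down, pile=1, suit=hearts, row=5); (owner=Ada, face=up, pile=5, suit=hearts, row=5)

Looking at the examples, the only property every 'Group A' case has and every 'Group B' case lacks is: face is down.
(owner=Cal, face=up, pile=4, suit=spades, row=4): face is up — does not fit, so Group B. (owner=Ben, face=down, pile=1, suit=hearts, row=5): face is down — satisfies this, so Group A. (owner=Ada, face=up, pile=5, suit=hearts, row=5): face is up — does not fit, so Group B.

Group B, Group A, Group B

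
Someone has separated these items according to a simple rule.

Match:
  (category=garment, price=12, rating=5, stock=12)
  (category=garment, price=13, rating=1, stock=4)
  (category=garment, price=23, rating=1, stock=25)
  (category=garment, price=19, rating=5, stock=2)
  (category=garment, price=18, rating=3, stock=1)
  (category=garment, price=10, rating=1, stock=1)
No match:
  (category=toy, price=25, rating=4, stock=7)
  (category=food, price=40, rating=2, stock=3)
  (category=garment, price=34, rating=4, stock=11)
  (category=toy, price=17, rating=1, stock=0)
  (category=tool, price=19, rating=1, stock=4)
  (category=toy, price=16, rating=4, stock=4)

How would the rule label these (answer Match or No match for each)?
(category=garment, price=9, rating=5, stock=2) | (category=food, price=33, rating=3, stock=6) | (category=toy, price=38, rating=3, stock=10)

Match, No match, No match

The pattern is that an item is 'Match' exactly when: category is garment AND price ≤ 23.
Match: (category=garment, price=9, rating=5, stock=2), since category is garment, price = 9. No match: (category=food, price=33, rating=3, stock=6), since category is food, price = 33. No match: (category=toy, price=38, rating=3, stock=10), since category is toy, price = 38.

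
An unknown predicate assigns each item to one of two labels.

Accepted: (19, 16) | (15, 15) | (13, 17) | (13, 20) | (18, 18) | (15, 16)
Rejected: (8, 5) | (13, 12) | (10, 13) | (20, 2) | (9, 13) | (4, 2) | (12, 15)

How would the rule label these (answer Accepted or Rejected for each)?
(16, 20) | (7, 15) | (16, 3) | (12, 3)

The common property of the 'Accepted' items is: sum ≥ 30. No 'Rejected' item has it.
(16, 20): Accepted (16+20 = 36). (7, 15): Rejected (7+15 = 22). (16, 3): Rejected (16+3 = 19). (12, 3): Rejected (12+3 = 15).

Accepted, Rejected, Rejected, Rejected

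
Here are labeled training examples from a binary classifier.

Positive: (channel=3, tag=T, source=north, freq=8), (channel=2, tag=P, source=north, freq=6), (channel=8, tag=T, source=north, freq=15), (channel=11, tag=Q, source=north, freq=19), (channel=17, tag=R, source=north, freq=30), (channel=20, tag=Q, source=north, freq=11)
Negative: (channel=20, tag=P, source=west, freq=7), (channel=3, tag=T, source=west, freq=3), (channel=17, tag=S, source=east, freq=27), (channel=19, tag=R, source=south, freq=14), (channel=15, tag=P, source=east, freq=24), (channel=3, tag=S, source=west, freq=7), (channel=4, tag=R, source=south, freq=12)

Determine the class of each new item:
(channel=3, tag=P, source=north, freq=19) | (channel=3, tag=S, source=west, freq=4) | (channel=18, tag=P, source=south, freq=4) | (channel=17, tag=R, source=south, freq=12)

Positive, Negative, Negative, Negative

The pattern is that an item is 'Positive' exactly when: source is north.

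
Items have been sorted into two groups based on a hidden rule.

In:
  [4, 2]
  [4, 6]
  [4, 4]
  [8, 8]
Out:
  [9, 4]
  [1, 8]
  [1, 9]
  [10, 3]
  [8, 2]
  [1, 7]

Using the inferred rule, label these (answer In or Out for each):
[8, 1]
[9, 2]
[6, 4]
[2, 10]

Out, Out, In, Out

The classifier is using: |first − second| ≤ 2.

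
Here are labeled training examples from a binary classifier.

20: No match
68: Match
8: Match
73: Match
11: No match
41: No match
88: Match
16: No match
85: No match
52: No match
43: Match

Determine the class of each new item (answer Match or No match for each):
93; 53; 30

All 'Match' examples share one property — ≡ 3 (mod 5) — and every 'No match' example lacks it.
93 — 93 mod 5 = 3, hence Match.
53 — 53 mod 5 = 3, hence Match.
30 — 30 mod 5 = 0, hence No match.

Match, Match, No match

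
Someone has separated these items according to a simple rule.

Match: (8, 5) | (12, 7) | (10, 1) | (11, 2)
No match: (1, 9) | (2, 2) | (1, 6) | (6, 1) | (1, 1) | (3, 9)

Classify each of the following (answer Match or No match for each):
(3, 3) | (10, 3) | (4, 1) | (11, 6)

No match, Match, No match, Match

A rule that fits every label: first ≥ 7 — true of each 'Match' example, false of each 'No match' one.
(3, 3): No match (first 3).
(10, 3): Match (first 10).
(4, 1): No match (first 4).
(11, 6): Match (first 11).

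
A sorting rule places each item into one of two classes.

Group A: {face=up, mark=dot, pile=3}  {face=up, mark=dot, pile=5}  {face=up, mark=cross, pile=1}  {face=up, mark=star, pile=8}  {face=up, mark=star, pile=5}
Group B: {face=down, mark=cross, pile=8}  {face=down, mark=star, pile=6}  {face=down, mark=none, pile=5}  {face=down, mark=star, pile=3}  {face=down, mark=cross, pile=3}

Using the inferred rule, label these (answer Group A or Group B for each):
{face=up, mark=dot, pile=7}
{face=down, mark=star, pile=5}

The rule appears to be: face is up.
Group A: {face=up, mark=dot, pile=7}, since face is up.
Group B: {face=down, mark=star, pile=5}, since face is down.

Group A, Group B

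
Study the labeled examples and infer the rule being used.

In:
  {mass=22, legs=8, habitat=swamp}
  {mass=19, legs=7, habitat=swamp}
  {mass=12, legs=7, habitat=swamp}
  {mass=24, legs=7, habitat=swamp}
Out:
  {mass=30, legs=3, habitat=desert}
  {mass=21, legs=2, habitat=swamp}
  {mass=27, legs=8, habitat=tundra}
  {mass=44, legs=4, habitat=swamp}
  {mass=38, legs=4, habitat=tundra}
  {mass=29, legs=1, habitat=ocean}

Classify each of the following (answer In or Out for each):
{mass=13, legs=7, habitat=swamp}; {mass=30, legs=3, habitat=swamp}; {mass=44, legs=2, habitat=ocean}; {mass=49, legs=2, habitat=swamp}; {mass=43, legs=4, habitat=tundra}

Every 'In' example satisfies: habitat is swamp AND legs ≥ 7. None of the 'Out' examples do.
{mass=13, legs=7, habitat=swamp}: In (habitat is swamp, legs = 7). {mass=30, legs=3, habitat=swamp}: Out (habitat is swamp, legs = 3). {mass=44, legs=2, habitat=ocean}: Out (habitat is ocean, legs = 2). {mass=49, legs=2, habitat=swamp}: Out (habitat is swamp, legs = 2). {mass=43, legs=4, habitat=tundra}: Out (habitat is tundra, legs = 4).

In, Out, Out, Out, Out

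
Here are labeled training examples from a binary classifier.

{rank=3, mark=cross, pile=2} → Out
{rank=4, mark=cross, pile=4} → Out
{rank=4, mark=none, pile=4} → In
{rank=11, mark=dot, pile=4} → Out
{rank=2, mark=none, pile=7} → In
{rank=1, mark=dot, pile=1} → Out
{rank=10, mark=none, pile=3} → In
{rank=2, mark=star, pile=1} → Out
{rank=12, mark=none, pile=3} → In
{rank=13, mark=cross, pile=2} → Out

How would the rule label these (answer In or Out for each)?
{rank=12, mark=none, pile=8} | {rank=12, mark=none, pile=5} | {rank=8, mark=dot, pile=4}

Checking candidate rules against both groups, what survives is: mark is none.
{rank=12, mark=none, pile=8}: mark is none — meets the rule, so In. {rank=12, mark=none, pile=5}: mark is none — meets the rule, so In. {rank=8, mark=dot, pile=4}: mark is dot — lacks this property, so Out.

In, In, Out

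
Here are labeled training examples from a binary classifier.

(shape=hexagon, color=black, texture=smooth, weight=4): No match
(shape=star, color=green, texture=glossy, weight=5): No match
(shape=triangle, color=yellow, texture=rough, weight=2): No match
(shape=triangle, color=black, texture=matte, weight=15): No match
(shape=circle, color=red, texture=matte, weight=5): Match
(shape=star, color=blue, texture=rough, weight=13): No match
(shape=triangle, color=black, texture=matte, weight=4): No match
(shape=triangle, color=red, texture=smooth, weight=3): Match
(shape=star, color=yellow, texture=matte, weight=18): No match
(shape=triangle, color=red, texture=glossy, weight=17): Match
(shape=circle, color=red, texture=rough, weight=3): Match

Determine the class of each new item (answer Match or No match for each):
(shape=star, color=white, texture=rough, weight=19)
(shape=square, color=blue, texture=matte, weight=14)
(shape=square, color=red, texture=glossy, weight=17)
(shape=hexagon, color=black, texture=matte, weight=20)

No match, No match, Match, No match

All 'Match' examples share one property — color is red — and every 'No match' example lacks it.
(shape=star, color=white, texture=rough, weight=19): No match (color is white).
(shape=square, color=blue, texture=matte, weight=14): No match (color is blue).
(shape=square, color=red, texture=glossy, weight=17): Match (color is red).
(shape=hexagon, color=black, texture=matte, weight=20): No match (color is black).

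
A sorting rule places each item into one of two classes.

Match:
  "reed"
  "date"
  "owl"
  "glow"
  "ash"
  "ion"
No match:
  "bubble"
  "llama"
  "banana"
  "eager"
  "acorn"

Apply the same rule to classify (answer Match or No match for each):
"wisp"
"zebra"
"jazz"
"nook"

Match, No match, Match, Match

One predicate separates the groups cleanly: length ≤ 4.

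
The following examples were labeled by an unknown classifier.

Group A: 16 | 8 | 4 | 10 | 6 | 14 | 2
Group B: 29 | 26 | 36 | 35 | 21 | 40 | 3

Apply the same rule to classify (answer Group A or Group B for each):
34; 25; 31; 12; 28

The pattern is that an item is 'Group A' exactly when: even AND at most 16.
34: Group B (34 is even, 34 > 16).
25: Group B (25 is odd, 25 > 16).
31: Group B (31 is odd, 31 > 16).
12: Group A (12 is even, 12 ≤ 16).
28: Group B (28 is even, 28 > 16).

Group B, Group B, Group B, Group A, Group B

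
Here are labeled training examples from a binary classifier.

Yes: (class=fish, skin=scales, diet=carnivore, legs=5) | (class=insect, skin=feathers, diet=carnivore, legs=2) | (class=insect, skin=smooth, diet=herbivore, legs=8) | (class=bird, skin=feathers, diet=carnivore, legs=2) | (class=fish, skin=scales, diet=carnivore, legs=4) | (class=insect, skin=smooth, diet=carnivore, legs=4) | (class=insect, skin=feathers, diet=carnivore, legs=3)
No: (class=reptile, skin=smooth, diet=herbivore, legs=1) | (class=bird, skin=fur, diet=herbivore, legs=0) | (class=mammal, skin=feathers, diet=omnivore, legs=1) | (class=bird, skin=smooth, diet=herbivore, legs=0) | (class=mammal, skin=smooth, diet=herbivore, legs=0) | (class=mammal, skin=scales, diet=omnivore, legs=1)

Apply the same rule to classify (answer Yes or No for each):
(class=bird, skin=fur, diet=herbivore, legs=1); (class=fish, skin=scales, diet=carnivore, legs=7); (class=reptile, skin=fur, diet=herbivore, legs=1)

No, Yes, No

The distinguishing property — legs ≥ 2 — holds for all the 'Yes' cases and none of the 'No' cases.
(class=bird, skin=fur, diet=herbivore, legs=1): legs = 1 — does not pass, so No.
(class=fish, skin=scales, diet=carnivore, legs=7): legs = 7 — qualifies, so Yes.
(class=reptile, skin=fur, diet=herbivore, legs=1): legs = 1 — does not pass, so No.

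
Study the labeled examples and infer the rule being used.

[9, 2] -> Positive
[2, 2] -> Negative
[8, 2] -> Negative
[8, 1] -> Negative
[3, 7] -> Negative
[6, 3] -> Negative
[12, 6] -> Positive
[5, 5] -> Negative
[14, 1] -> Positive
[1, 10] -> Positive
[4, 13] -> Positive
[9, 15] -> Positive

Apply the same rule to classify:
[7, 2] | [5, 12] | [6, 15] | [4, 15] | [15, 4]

Negative, Positive, Positive, Positive, Positive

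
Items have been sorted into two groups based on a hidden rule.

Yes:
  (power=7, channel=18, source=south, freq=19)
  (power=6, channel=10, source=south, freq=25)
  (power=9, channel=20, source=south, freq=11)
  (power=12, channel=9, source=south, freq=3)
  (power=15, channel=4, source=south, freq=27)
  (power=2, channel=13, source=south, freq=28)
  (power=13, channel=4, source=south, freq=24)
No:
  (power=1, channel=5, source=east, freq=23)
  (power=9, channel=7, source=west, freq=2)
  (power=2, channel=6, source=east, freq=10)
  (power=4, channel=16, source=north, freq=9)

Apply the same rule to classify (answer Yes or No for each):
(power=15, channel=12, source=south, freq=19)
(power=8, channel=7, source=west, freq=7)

Yes, No

Rule: source is south. This holds for each 'Yes' example and fails for each 'No' one.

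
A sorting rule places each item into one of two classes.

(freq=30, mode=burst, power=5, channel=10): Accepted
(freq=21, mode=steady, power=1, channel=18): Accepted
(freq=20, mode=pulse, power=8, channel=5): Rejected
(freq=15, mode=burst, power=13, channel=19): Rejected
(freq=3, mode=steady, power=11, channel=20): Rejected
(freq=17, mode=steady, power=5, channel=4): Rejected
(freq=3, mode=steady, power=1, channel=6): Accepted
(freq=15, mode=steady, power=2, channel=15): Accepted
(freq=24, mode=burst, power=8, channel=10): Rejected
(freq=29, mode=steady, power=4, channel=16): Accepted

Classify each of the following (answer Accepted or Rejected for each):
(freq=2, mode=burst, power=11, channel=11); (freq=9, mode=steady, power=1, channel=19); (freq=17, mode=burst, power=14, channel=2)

'Accepted' ⟺ power ≤ 5 AND channel ≥ 5.
(freq=2, mode=burst, power=11, channel=11) → power = 11, channel = 11 → Rejected.
(freq=9, mode=steady, power=1, channel=19) → power = 1, channel = 19 → Accepted.
(freq=17, mode=burst, power=14, channel=2) → power = 14, channel = 2 → Rejected.

Rejected, Accepted, Rejected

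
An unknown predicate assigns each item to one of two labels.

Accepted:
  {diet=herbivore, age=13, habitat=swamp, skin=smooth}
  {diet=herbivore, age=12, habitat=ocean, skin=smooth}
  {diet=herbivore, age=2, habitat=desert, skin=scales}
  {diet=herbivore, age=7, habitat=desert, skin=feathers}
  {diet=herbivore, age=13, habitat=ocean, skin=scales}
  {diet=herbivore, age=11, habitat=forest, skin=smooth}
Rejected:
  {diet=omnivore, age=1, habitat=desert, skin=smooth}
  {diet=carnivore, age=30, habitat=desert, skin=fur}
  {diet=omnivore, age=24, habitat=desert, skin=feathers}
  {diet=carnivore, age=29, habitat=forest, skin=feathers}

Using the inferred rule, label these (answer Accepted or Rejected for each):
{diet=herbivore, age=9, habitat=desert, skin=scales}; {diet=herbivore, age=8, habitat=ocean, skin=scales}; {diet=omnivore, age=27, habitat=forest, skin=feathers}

Accepted, Accepted, Rejected

All 'Accepted' examples share one property — diet is herbivore — and every 'Rejected' example lacks it.
{diet=herbivore, age=9, habitat=desert, skin=scales} — diet is herbivore, hence Accepted.
{diet=herbivore, age=8, habitat=ocean, skin=scales} — diet is herbivore, hence Accepted.
{diet=omnivore, age=27, habitat=forest, skin=feathers} — diet is omnivore, hence Rejected.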